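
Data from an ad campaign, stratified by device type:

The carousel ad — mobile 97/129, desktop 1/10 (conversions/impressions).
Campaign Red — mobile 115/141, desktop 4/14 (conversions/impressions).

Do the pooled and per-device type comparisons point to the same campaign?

Mobile: the carousel ad 97/129 = 75.2%, Campaign Red 115/141 = 81.6% → Campaign Red
Desktop: the carousel ad 1/10 = 10.0%, Campaign Red 4/14 = 28.6% → Campaign Red
Overall: the carousel ad 98/139 = 70.5%, Campaign Red 119/155 = 76.8% → Campaign Red
Campaign Red wins overall and in every device group — no reversal.

Yes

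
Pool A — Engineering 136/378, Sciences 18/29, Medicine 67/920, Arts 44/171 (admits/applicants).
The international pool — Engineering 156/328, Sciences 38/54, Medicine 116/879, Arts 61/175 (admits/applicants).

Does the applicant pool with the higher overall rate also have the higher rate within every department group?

Yes

Engineering: Pool A 136/378 = 36.0%, the international pool 156/328 = 47.6% → the international pool
Sciences: Pool A 18/29 = 62.1%, the international pool 38/54 = 70.4% → the international pool
Medicine: Pool A 67/920 = 7.3%, the international pool 116/879 = 13.2% → the international pool
Arts: Pool A 44/171 = 25.7%, the international pool 61/175 = 34.9% → the international pool
Overall: Pool A 265/1498 = 17.7%, the international pool 371/1436 = 25.8% → the international pool
The international pool wins overall and in every department group — no reversal.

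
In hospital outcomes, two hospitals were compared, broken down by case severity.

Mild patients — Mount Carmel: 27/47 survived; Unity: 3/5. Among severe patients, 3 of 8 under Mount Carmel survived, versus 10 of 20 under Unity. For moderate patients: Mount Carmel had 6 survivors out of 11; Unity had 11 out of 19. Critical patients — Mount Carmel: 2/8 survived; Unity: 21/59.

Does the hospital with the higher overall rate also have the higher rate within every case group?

Mild: Mount Carmel 27/47 = 57.4%, Unity 3/5 = 60.0% → Unity
Severe: Mount Carmel 3/8 = 37.5%, Unity 10/20 = 50.0% → Unity
Moderate: Mount Carmel 6/11 = 54.5%, Unity 11/19 = 57.9% → Unity
Critical: Mount Carmel 2/8 = 25.0%, Unity 21/59 = 35.6% → Unity
Overall: Mount Carmel 38/74 = 51.4%, Unity 45/103 = 43.7% → Mount Carmel
Unity wins each case group but Mount Carmel wins overall — the comparison reverses. Unity's patients skew toward critical, which has a lower base rate.

No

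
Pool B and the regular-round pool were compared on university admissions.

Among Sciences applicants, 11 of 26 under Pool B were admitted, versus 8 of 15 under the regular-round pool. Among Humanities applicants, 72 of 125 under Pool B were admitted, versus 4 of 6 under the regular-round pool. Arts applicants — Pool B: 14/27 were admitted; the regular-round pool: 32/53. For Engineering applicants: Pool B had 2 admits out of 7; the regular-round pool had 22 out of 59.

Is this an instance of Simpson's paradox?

Sciences: Pool B 11/26 = 42.3%, the regular-round pool 8/15 = 53.3% → the regular-round pool
Humanities: Pool B 72/125 = 57.6%, the regular-round pool 4/6 = 66.7% → the regular-round pool
Arts: Pool B 14/27 = 51.9%, the regular-round pool 32/53 = 60.4% → the regular-round pool
Engineering: Pool B 2/7 = 28.6%, the regular-round pool 22/59 = 37.3% → the regular-round pool
Overall: Pool B 99/185 = 53.5%, the regular-round pool 66/133 = 49.6% → Pool B
The regular-round pool wins each department group but Pool B wins overall — the comparison reverses. The regular-round pool's applicants skew toward Engineering, which has a lower base rate.

Yes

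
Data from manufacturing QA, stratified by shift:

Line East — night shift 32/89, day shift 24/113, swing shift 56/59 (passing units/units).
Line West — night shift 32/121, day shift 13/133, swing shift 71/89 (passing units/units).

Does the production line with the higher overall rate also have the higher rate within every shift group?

Yes

Night shift: Line East 32/89 = 36.0%, Line West 32/121 = 26.4% → Line East
Day shift: Line East 24/113 = 21.2%, Line West 13/133 = 9.8% → Line East
Swing shift: Line East 56/59 = 94.9%, Line West 71/89 = 79.8% → Line East
Overall: Line East 112/261 = 42.9%, Line West 116/343 = 33.8% → Line East
Line East wins overall and in every shift group — no reversal.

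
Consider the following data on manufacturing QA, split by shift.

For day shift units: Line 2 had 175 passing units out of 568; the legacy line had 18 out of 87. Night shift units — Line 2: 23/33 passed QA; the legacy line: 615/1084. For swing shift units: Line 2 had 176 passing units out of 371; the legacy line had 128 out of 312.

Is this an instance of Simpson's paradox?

Yes

Day shift: Line 2 175/568 = 30.8%, the legacy line 18/87 = 20.7% → Line 2
Night shift: Line 2 23/33 = 69.7%, the legacy line 615/1084 = 56.7% → Line 2
Swing shift: Line 2 176/371 = 47.4%, the legacy line 128/312 = 41.0% → Line 2
Overall: Line 2 374/972 = 38.5%, the legacy line 761/1483 = 51.3% → the legacy line
Line 2 wins each shift group but the legacy line wins overall — the comparison reverses. Line 2's units skew toward day shift, which has a lower base rate.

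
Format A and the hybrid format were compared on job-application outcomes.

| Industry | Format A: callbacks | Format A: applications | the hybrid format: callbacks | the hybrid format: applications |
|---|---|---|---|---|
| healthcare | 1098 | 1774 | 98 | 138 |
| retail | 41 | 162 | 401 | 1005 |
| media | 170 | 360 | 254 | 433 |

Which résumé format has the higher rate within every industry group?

Healthcare: Format A 1098/1774 = 61.9%, the hybrid format 98/138 = 71.0% → the hybrid format
Retail: Format A 41/162 = 25.3%, the hybrid format 401/1005 = 39.9% → the hybrid format
Media: Format A 170/360 = 47.2%, the hybrid format 254/433 = 58.7% → the hybrid format
The hybrid format has the higher rate in all 3 groups.

the hybrid format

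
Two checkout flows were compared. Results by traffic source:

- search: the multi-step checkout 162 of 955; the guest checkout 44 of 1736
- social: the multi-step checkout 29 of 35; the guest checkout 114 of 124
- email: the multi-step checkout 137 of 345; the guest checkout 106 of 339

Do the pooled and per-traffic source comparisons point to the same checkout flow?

Search: the multi-step checkout 162/955 = 17.0%, the guest checkout 44/1736 = 2.5% → the multi-step checkout
Social: the multi-step checkout 29/35 = 82.9%, the guest checkout 114/124 = 91.9% → the guest checkout
Email: the multi-step checkout 137/345 = 39.7%, the guest checkout 106/339 = 31.3% → the multi-step checkout
Overall: the multi-step checkout 328/1335 = 24.6%, the guest checkout 264/2199 = 12.0% → the multi-step checkout
Neither sweeps: the multi-step checkout wins 2 of 3 groups, the guest checkout wins 1. The multi-step checkout wins overall but not every group — no Simpson reversal.

No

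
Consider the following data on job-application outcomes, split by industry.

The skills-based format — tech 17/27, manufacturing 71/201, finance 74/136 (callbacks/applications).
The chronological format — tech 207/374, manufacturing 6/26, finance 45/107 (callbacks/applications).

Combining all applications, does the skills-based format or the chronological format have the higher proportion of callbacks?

the chronological format

Tech: the skills-based format 17/27 = 63.0%, the chronological format 207/374 = 55.3% → the skills-based format
Manufacturing: the skills-based format 71/201 = 35.3%, the chronological format 6/26 = 23.1% → the skills-based format
Finance: the skills-based format 74/136 = 54.4%, the chronological format 45/107 = 42.1% → the skills-based format
Overall: the skills-based format 162/364 = 44.5%, the chronological format 258/507 = 50.9% → the chronological format
(The skills-based format wins every industry group but the chronological format wins overall — the skills-based format's applications skew toward the low-rate manufacturing group.)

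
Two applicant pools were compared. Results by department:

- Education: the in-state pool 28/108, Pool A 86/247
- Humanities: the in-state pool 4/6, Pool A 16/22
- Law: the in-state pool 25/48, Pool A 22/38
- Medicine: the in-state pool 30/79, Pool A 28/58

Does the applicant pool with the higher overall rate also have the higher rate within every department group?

Education: the in-state pool 28/108 = 25.9%, Pool A 86/247 = 34.8% → Pool A
Humanities: the in-state pool 4/6 = 66.7%, Pool A 16/22 = 72.7% → Pool A
Law: the in-state pool 25/48 = 52.1%, Pool A 22/38 = 57.9% → Pool A
Medicine: the in-state pool 30/79 = 38.0%, Pool A 28/58 = 48.3% → Pool A
Overall: the in-state pool 87/241 = 36.1%, Pool A 152/365 = 41.6% → Pool A
Pool A wins overall and in every department group — no reversal.

Yes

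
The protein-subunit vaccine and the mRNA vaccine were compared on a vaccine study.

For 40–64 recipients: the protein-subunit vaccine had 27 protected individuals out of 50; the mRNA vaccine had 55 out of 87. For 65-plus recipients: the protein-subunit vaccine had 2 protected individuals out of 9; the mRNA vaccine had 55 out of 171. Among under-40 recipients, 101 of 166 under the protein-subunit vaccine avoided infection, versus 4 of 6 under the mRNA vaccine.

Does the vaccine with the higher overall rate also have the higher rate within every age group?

40–64: the protein-subunit vaccine 27/50 = 54.0%, the mRNA vaccine 55/87 = 63.2% → the mRNA vaccine
65-plus: the protein-subunit vaccine 2/9 = 22.2%, the mRNA vaccine 55/171 = 32.2% → the mRNA vaccine
Under-40: the protein-subunit vaccine 101/166 = 60.8%, the mRNA vaccine 4/6 = 66.7% → the mRNA vaccine
Overall: the protein-subunit vaccine 130/225 = 57.8%, the mRNA vaccine 114/264 = 43.2% → the protein-subunit vaccine
The mRNA vaccine wins each age group but the protein-subunit vaccine wins overall — the comparison reverses. The mRNA vaccine's recipients skew toward 65-plus, which has a lower base rate.

No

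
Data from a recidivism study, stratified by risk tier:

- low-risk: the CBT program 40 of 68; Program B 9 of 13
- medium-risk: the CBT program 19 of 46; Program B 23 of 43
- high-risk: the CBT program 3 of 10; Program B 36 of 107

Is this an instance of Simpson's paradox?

Low-risk: the CBT program 40/68 = 58.8%, Program B 9/13 = 69.2% → Program B
Medium-risk: the CBT program 19/46 = 41.3%, Program B 23/43 = 53.5% → Program B
High-risk: the CBT program 3/10 = 30.0%, Program B 36/107 = 33.6% → Program B
Overall: the CBT program 62/124 = 50.0%, Program B 68/163 = 41.7% → the CBT program
Program B wins each risk group but the CBT program wins overall — the comparison reverses. Program B's participants skew toward high-risk, which has a lower base rate.

Yes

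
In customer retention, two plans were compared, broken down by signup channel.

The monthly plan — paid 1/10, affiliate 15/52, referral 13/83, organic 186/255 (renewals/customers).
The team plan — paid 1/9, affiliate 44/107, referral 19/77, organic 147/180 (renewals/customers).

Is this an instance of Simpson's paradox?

Paid: the monthly plan 1/10 = 10.0%, the team plan 1/9 = 11.1% → the team plan
Affiliate: the monthly plan 15/52 = 28.8%, the team plan 44/107 = 41.1% → the team plan
Referral: the monthly plan 13/83 = 15.7%, the team plan 19/77 = 24.7% → the team plan
Organic: the monthly plan 186/255 = 72.9%, the team plan 147/180 = 81.7% → the team plan
Overall: the monthly plan 215/400 = 53.8%, the team plan 211/373 = 56.6% → the team plan
The team plan wins overall and in every signup group — no reversal.

No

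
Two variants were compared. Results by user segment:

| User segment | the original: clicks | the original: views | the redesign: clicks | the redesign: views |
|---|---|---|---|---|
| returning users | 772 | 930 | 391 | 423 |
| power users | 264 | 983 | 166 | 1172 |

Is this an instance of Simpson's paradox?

Returning users: the original 772/930 = 83.0%, the redesign 391/423 = 92.4% → the redesign
Power users: the original 264/983 = 26.9%, the redesign 166/1172 = 14.2% → the original
Overall: the original 1036/1913 = 54.2%, the redesign 557/1595 = 34.9% → the original
Neither sweeps: the original wins 1 of 2 groups, the redesign wins 1. The original wins overall but not every group — no Simpson reversal.

No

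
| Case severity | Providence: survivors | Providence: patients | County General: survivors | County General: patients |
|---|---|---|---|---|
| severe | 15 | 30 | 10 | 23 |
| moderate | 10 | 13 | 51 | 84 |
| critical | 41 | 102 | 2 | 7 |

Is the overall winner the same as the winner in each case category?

No

Severe: Providence 15/30 = 50.0%, County General 10/23 = 43.5% → Providence
Moderate: Providence 10/13 = 76.9%, County General 51/84 = 60.7% → Providence
Critical: Providence 41/102 = 40.2%, County General 2/7 = 28.6% → Providence
Overall: Providence 66/145 = 45.5%, County General 63/114 = 55.3% → County General
Providence wins each case group but County General wins overall — the comparison reverses. Providence's patients skew toward critical, which has a lower base rate.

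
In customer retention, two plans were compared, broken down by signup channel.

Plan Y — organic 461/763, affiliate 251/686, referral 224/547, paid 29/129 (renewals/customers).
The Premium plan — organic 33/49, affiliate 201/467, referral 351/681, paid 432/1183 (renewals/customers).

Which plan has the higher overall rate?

Plan Y

Organic: Plan Y 461/763 = 60.4%, the Premium plan 33/49 = 67.3% → the Premium plan
Affiliate: Plan Y 251/686 = 36.6%, the Premium plan 201/467 = 43.0% → the Premium plan
Referral: Plan Y 224/547 = 41.0%, the Premium plan 351/681 = 51.5% → the Premium plan
Paid: Plan Y 29/129 = 22.5%, the Premium plan 432/1183 = 36.5% → the Premium plan
Overall: Plan Y 965/2125 = 45.4%, the Premium plan 1017/2380 = 42.7% → Plan Y
(The Premium plan wins every signup group but Plan Y wins overall — the Premium plan's customers skew toward the low-rate paid group.)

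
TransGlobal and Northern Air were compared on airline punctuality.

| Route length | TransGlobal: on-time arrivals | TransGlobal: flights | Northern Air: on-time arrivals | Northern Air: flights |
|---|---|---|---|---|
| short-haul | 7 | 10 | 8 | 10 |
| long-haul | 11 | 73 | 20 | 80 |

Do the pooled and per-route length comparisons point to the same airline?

Short-haul: TransGlobal 7/10 = 70.0%, Northern Air 8/10 = 80.0% → Northern Air
Long-haul: TransGlobal 11/73 = 15.1%, Northern Air 20/80 = 25.0% → Northern Air
Overall: TransGlobal 18/83 = 21.7%, Northern Air 28/90 = 31.1% → Northern Air
Northern Air wins overall and in every route group — no reversal.

Yes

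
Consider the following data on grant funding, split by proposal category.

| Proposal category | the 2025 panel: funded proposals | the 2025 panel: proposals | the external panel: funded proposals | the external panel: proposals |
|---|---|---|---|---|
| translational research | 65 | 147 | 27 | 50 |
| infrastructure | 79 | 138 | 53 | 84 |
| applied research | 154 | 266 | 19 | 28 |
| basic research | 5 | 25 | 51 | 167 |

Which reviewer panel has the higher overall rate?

Translational research: the 2025 panel 65/147 = 44.2%, the external panel 27/50 = 54.0% → the external panel
Infrastructure: the 2025 panel 79/138 = 57.2%, the external panel 53/84 = 63.1% → the external panel
Applied research: the 2025 panel 154/266 = 57.9%, the external panel 19/28 = 67.9% → the external panel
Basic research: the 2025 panel 5/25 = 20.0%, the external panel 51/167 = 30.5% → the external panel
Overall: the 2025 panel 303/576 = 52.6%, the external panel 150/329 = 45.6% → the 2025 panel
(The external panel wins every proposal group but the 2025 panel wins overall — the external panel's proposals skew toward the low-rate basic research group.)

the 2025 panel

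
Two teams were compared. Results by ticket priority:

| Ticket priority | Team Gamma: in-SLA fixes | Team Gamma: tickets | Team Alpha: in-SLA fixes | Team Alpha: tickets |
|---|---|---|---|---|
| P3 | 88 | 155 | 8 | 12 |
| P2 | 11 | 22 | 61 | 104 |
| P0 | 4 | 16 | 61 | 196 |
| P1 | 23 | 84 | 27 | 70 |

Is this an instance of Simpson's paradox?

P3: Team Gamma 88/155 = 56.8%, Team Alpha 8/12 = 66.7% → Team Alpha
P2: Team Gamma 11/22 = 50.0%, Team Alpha 61/104 = 58.7% → Team Alpha
P0: Team Gamma 4/16 = 25.0%, Team Alpha 61/196 = 31.1% → Team Alpha
P1: Team Gamma 23/84 = 27.4%, Team Alpha 27/70 = 38.6% → Team Alpha
Overall: Team Gamma 126/277 = 45.5%, Team Alpha 157/382 = 41.1% → Team Gamma
Team Alpha wins each ticket group but Team Gamma wins overall — the comparison reverses. Team Alpha's tickets skew toward P0, which has a lower base rate.

Yes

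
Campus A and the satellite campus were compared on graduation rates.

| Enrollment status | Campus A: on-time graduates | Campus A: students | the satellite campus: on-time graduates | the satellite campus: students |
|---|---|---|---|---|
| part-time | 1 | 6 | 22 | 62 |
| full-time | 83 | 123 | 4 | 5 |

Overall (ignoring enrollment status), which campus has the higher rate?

Part-time: Campus A 1/6 = 16.7%, the satellite campus 22/62 = 35.5% → the satellite campus
Full-time: Campus A 83/123 = 67.5%, the satellite campus 4/5 = 80.0% → the satellite campus
Overall: Campus A 84/129 = 65.1%, the satellite campus 26/67 = 38.8% → Campus A
(The satellite campus wins every enrollment group but Campus A wins overall — the satellite campus's students skew toward the low-rate part-time group.)

Campus A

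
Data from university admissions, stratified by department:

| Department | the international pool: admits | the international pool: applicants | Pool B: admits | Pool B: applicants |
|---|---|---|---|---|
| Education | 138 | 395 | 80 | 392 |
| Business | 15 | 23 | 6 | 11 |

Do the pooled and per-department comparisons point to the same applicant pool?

Education: the international pool 138/395 = 34.9%, Pool B 80/392 = 20.4% → the international pool
Business: the international pool 15/23 = 65.2%, Pool B 6/11 = 54.5% → the international pool
Overall: the international pool 153/418 = 36.6%, Pool B 86/403 = 21.3% → the international pool
The international pool wins overall and in every department group — no reversal.

Yes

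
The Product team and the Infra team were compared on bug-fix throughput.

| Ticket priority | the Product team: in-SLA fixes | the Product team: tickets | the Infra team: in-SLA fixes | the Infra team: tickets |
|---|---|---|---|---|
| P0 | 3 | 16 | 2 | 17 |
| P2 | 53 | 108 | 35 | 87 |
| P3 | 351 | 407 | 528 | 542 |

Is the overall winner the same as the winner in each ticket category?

No

P0: the Product team 3/16 = 18.8%, the Infra team 2/17 = 11.8% → the Product team
P2: the Product team 53/108 = 49.1%, the Infra team 35/87 = 40.2% → the Product team
P3: the Product team 351/407 = 86.2%, the Infra team 528/542 = 97.4% → the Infra team
Overall: the Product team 407/531 = 76.6%, the Infra team 565/646 = 87.5% → the Infra team
Neither sweeps: the Product team wins 2 of 3 groups, the Infra team wins 1. The Infra team wins overall but not every group — no Simpson reversal.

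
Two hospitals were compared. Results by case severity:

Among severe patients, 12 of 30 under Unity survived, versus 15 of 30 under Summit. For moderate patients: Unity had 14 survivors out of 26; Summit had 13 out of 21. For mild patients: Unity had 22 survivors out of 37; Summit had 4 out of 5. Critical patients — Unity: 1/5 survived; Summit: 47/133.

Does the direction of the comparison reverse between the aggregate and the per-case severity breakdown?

Severe: Unity 12/30 = 40.0%, Summit 15/30 = 50.0% → Summit
Moderate: Unity 14/26 = 53.8%, Summit 13/21 = 61.9% → Summit
Mild: Unity 22/37 = 59.5%, Summit 4/5 = 80.0% → Summit
Critical: Unity 1/5 = 20.0%, Summit 47/133 = 35.3% → Summit
Overall: Unity 49/98 = 50.0%, Summit 79/189 = 41.8% → Unity
Summit wins each case group but Unity wins overall — the comparison reverses. Summit's patients skew toward critical, which has a lower base rate.

Yes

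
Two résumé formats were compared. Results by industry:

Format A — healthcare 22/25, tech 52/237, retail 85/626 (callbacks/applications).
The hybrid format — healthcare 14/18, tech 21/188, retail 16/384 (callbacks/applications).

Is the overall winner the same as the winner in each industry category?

Healthcare: Format A 22/25 = 88.0%, the hybrid format 14/18 = 77.8% → Format A
Tech: Format A 52/237 = 21.9%, the hybrid format 21/188 = 11.2% → Format A
Retail: Format A 85/626 = 13.6%, the hybrid format 16/384 = 4.2% → Format A
Overall: Format A 159/888 = 17.9%, the hybrid format 51/590 = 8.6% → Format A
Format A wins overall and in every industry group — no reversal.

Yes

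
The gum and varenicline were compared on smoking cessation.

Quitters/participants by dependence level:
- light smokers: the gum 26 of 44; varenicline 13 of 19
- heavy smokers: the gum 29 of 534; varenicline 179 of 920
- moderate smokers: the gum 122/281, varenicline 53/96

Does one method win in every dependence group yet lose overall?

Light smokers: the gum 26/44 = 59.1%, varenicline 13/19 = 68.4% → varenicline
Heavy smokers: the gum 29/534 = 5.4%, varenicline 179/920 = 19.5% → varenicline
Moderate smokers: the gum 122/281 = 43.4%, varenicline 53/96 = 55.2% → varenicline
Overall: the gum 177/859 = 20.6%, varenicline 245/1035 = 23.7% → varenicline
Varenicline wins overall and in every dependence group — no reversal.

No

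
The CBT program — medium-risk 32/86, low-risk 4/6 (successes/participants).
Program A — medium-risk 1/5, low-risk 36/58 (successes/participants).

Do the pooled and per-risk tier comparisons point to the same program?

No

Medium-risk: the CBT program 32/86 = 37.2%, Program A 1/5 = 20.0% → the CBT program
Low-risk: the CBT program 4/6 = 66.7%, Program A 36/58 = 62.1% → the CBT program
Overall: the CBT program 36/92 = 39.1%, Program A 37/63 = 58.7% → Program A
The CBT program wins each risk group but Program A wins overall — the comparison reverses. The CBT program's participants skew toward medium-risk, which has a lower base rate.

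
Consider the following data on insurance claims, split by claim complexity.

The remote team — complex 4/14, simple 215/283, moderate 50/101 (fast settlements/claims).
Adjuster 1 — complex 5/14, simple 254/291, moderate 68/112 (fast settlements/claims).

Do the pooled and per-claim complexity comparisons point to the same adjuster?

Complex: the remote team 4/14 = 28.6%, Adjuster 1 5/14 = 35.7% → Adjuster 1
Simple: the remote team 215/283 = 76.0%, Adjuster 1 254/291 = 87.3% → Adjuster 1
Moderate: the remote team 50/101 = 49.5%, Adjuster 1 68/112 = 60.7% → Adjuster 1
Overall: the remote team 269/398 = 67.6%, Adjuster 1 327/417 = 78.4% → Adjuster 1
Adjuster 1 wins overall and in every claim group — no reversal.

Yes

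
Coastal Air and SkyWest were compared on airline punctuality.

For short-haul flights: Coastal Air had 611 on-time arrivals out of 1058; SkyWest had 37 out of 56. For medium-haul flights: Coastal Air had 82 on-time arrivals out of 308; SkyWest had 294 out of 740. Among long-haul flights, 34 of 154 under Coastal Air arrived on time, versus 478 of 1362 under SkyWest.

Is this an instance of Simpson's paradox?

Yes

Short-haul: Coastal Air 611/1058 = 57.8%, SkyWest 37/56 = 66.1% → SkyWest
Medium-haul: Coastal Air 82/308 = 26.6%, SkyWest 294/740 = 39.7% → SkyWest
Long-haul: Coastal Air 34/154 = 22.1%, SkyWest 478/1362 = 35.1% → SkyWest
Overall: Coastal Air 727/1520 = 47.8%, SkyWest 809/2158 = 37.5% → Coastal Air
SkyWest wins each route group but Coastal Air wins overall — the comparison reverses. SkyWest's flights skew toward long-haul, which has a lower base rate.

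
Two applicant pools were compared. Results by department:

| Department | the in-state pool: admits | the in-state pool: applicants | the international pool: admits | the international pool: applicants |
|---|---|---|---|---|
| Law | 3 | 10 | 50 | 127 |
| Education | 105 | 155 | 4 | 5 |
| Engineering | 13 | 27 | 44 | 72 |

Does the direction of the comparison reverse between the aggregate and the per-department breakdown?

Yes

Law: the in-state pool 3/10 = 30.0%, the international pool 50/127 = 39.4% → the international pool
Education: the in-state pool 105/155 = 67.7%, the international pool 4/5 = 80.0% → the international pool
Engineering: the in-state pool 13/27 = 48.1%, the international pool 44/72 = 61.1% → the international pool
Overall: the in-state pool 121/192 = 63.0%, the international pool 98/204 = 48.0% → the in-state pool
The international pool wins each department group but the in-state pool wins overall — the comparison reverses. The international pool's applicants skew toward Law, which has a lower base rate.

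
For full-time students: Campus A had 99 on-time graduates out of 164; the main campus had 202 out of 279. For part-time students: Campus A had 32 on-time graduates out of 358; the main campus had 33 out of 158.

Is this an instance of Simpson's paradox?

Full-time: Campus A 99/164 = 60.4%, the main campus 202/279 = 72.4% → the main campus
Part-time: Campus A 32/358 = 8.9%, the main campus 33/158 = 20.9% → the main campus
Overall: Campus A 131/522 = 25.1%, the main campus 235/437 = 53.8% → the main campus
The main campus wins overall and in every enrollment group — no reversal.

No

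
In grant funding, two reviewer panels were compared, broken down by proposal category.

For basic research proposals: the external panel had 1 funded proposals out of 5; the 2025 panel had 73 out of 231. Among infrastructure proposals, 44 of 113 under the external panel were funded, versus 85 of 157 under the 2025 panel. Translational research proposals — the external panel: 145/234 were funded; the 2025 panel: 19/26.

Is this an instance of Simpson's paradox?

Yes

Basic research: the external panel 1/5 = 20.0%, the 2025 panel 73/231 = 31.6% → the 2025 panel
Infrastructure: the external panel 44/113 = 38.9%, the 2025 panel 85/157 = 54.1% → the 2025 panel
Translational research: the external panel 145/234 = 62.0%, the 2025 panel 19/26 = 73.1% → the 2025 panel
Overall: the external panel 190/352 = 54.0%, the 2025 panel 177/414 = 42.8% → the external panel
The 2025 panel wins each proposal group but the external panel wins overall — the comparison reverses. The 2025 panel's proposals skew toward basic research, which has a lower base rate.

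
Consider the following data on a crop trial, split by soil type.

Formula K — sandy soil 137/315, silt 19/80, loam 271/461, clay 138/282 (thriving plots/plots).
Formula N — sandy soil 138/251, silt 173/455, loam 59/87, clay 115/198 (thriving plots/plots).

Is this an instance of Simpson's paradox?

Yes

Sandy soil: Formula K 137/315 = 43.5%, Formula N 138/251 = 55.0% → Formula N
Silt: Formula K 19/80 = 23.8%, Formula N 173/455 = 38.0% → Formula N
Loam: Formula K 271/461 = 58.8%, Formula N 59/87 = 67.8% → Formula N
Clay: Formula K 138/282 = 48.9%, Formula N 115/198 = 58.1% → Formula N
Overall: Formula K 565/1138 = 49.6%, Formula N 485/991 = 48.9% → Formula K
Formula N wins each soil group but Formula K wins overall — the comparison reverses. Formula N's plots skew toward silt, which has a lower base rate.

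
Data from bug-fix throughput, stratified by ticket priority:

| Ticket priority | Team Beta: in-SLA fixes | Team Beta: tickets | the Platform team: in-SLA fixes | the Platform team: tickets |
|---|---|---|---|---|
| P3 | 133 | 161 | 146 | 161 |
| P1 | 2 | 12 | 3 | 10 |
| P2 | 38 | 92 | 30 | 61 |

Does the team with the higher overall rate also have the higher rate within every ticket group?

Yes

P3: Team Beta 133/161 = 82.6%, the Platform team 146/161 = 90.7% → the Platform team
P1: Team Beta 2/12 = 16.7%, the Platform team 3/10 = 30.0% → the Platform team
P2: Team Beta 38/92 = 41.3%, the Platform team 30/61 = 49.2% → the Platform team
Overall: Team Beta 173/265 = 65.3%, the Platform team 179/232 = 77.2% → the Platform team
The Platform team wins overall and in every ticket group — no reversal.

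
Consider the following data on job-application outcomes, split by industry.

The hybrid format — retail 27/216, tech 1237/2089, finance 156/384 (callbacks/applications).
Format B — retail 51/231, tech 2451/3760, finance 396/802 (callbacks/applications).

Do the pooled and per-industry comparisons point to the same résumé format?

Retail: the hybrid format 27/216 = 12.5%, Format B 51/231 = 22.1% → Format B
Tech: the hybrid format 1237/2089 = 59.2%, Format B 2451/3760 = 65.2% → Format B
Finance: the hybrid format 156/384 = 40.6%, Format B 396/802 = 49.4% → Format B
Overall: the hybrid format 1420/2689 = 52.8%, Format B 2898/4793 = 60.5% → Format B
Format B wins overall and in every industry group — no reversal.

Yes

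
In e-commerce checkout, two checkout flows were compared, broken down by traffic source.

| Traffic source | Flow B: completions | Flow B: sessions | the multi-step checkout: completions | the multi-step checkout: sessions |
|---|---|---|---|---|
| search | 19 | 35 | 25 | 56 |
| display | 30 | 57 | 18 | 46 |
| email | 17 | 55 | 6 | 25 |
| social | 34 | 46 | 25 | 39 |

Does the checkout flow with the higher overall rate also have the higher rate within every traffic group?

Yes

Search: Flow B 19/35 = 54.3%, the multi-step checkout 25/56 = 44.6% → Flow B
Display: Flow B 30/57 = 52.6%, the multi-step checkout 18/46 = 39.1% → Flow B
Email: Flow B 17/55 = 30.9%, the multi-step checkout 6/25 = 24.0% → Flow B
Social: Flow B 34/46 = 73.9%, the multi-step checkout 25/39 = 64.1% → Flow B
Overall: Flow B 100/193 = 51.8%, the multi-step checkout 74/166 = 44.6% → Flow B
Flow B wins overall and in every traffic group — no reversal.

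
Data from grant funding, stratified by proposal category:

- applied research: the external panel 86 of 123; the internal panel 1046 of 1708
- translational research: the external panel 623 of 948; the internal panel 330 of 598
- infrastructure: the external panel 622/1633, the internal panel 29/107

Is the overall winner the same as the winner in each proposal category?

No

Applied research: the external panel 86/123 = 69.9%, the internal panel 1046/1708 = 61.2% → the external panel
Translational research: the external panel 623/948 = 65.7%, the internal panel 330/598 = 55.2% → the external panel
Infrastructure: the external panel 622/1633 = 38.1%, the internal panel 29/107 = 27.1% → the external panel
Overall: the external panel 1331/2704 = 49.2%, the internal panel 1405/2413 = 58.2% → the internal panel
The external panel wins each proposal group but the internal panel wins overall — the comparison reverses. The external panel's proposals skew toward infrastructure, which has a lower base rate.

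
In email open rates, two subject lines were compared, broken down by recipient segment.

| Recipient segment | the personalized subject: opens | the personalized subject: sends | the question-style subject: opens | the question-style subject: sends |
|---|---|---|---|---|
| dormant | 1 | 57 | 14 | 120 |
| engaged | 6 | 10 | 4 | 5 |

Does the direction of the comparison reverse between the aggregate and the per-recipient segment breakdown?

Dormant: the personalized subject 1/57 = 1.8%, the question-style subject 14/120 = 11.7% → the question-style subject
Engaged: the personalized subject 6/10 = 60.0%, the question-style subject 4/5 = 80.0% → the question-style subject
Overall: the personalized subject 7/67 = 10.4%, the question-style subject 18/125 = 14.4% → the question-style subject
The question-style subject wins overall and in every recipient group — no reversal.

No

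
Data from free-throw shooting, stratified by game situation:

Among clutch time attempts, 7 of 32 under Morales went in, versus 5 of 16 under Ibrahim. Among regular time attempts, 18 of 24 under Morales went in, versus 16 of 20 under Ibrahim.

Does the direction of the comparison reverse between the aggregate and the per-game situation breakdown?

No

Clutch time: Morales 7/32 = 21.9%, Ibrahim 5/16 = 31.2% → Ibrahim
Regular time: Morales 18/24 = 75.0%, Ibrahim 16/20 = 80.0% → Ibrahim
Overall: Morales 25/56 = 44.6%, Ibrahim 21/36 = 58.3% → Ibrahim
Ibrahim wins overall and in every game group — no reversal.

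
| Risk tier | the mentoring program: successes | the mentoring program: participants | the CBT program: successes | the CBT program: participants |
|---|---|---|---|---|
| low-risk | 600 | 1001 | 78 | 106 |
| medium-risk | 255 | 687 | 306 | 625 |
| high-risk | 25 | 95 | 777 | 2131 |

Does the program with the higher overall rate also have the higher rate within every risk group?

Low-risk: the mentoring program 600/1001 = 59.9%, the CBT program 78/106 = 73.6% → the CBT program
Medium-risk: the mentoring program 255/687 = 37.1%, the CBT program 306/625 = 49.0% → the CBT program
High-risk: the mentoring program 25/95 = 26.3%, the CBT program 777/2131 = 36.5% → the CBT program
Overall: the mentoring program 880/1783 = 49.4%, the CBT program 1161/2862 = 40.6% → the mentoring program
The CBT program wins each risk group but the mentoring program wins overall — the comparison reverses. The CBT program's participants skew toward high-risk, which has a lower base rate.

No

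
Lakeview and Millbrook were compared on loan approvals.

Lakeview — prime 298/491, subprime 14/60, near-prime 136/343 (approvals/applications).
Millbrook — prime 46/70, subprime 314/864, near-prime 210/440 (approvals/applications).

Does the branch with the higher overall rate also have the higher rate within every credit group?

Prime: Lakeview 298/491 = 60.7%, Millbrook 46/70 = 65.7% → Millbrook
Subprime: Lakeview 14/60 = 23.3%, Millbrook 314/864 = 36.3% → Millbrook
Near-prime: Lakeview 136/343 = 39.7%, Millbrook 210/440 = 47.7% → Millbrook
Overall: Lakeview 448/894 = 50.1%, Millbrook 570/1374 = 41.5% → Lakeview
Millbrook wins each credit group but Lakeview wins overall — the comparison reverses. Millbrook's applications skew toward subprime, which has a lower base rate.

No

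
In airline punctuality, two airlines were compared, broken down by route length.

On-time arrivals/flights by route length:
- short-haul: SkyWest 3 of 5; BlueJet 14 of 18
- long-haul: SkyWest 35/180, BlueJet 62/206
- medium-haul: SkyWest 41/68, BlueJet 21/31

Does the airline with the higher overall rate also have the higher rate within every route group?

Short-haul: SkyWest 3/5 = 60.0%, BlueJet 14/18 = 77.8% → BlueJet
Long-haul: SkyWest 35/180 = 19.4%, BlueJet 62/206 = 30.1% → BlueJet
Medium-haul: SkyWest 41/68 = 60.3%, BlueJet 21/31 = 67.7% → BlueJet
Overall: SkyWest 79/253 = 31.2%, BlueJet 97/255 = 38.0% → BlueJet
BlueJet wins overall and in every route group — no reversal.

Yes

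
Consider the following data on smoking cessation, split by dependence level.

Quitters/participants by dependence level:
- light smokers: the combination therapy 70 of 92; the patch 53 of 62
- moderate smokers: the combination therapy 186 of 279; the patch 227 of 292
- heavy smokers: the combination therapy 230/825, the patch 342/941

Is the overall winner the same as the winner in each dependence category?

Light smokers: the combination therapy 70/92 = 76.1%, the patch 53/62 = 85.5% → the patch
Moderate smokers: the combination therapy 186/279 = 66.7%, the patch 227/292 = 77.7% → the patch
Heavy smokers: the combination therapy 230/825 = 27.9%, the patch 342/941 = 36.3% → the patch
Overall: the combination therapy 486/1196 = 40.6%, the patch 622/1295 = 48.0% → the patch
The patch wins overall and in every dependence group — no reversal.

Yes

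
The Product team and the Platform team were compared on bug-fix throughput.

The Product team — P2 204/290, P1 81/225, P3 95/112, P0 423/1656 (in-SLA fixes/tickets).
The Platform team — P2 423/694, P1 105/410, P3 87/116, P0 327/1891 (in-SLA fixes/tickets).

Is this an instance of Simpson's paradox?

P2: the Product team 204/290 = 70.3%, the Platform team 423/694 = 61.0% → the Product team
P1: the Product team 81/225 = 36.0%, the Platform team 105/410 = 25.6% → the Product team
P3: the Product team 95/112 = 84.8%, the Platform team 87/116 = 75.0% → the Product team
P0: the Product team 423/1656 = 25.5%, the Platform team 327/1891 = 17.3% → the Product team
Overall: the Product team 803/2283 = 35.2%, the Platform team 942/3111 = 30.3% → the Product team
The Product team wins overall and in every ticket group — no reversal.

No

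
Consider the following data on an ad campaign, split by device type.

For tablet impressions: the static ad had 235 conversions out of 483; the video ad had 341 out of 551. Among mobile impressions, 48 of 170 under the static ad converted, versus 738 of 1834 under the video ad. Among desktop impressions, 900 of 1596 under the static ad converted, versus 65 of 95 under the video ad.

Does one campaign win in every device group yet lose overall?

Yes

Tablet: the static ad 235/483 = 48.7%, the video ad 341/551 = 61.9% → the video ad
Mobile: the static ad 48/170 = 28.2%, the video ad 738/1834 = 40.2% → the video ad
Desktop: the static ad 900/1596 = 56.4%, the video ad 65/95 = 68.4% → the video ad
Overall: the static ad 1183/2249 = 52.6%, the video ad 1144/2480 = 46.1% → the static ad
The video ad wins each device group but the static ad wins overall — the comparison reverses. The video ad's impressions skew toward mobile, which has a lower base rate.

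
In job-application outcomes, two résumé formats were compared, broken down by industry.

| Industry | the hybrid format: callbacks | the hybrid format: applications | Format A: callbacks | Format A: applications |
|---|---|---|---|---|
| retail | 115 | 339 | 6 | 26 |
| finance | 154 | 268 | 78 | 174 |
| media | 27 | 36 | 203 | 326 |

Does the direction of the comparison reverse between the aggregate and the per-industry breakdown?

Yes

Retail: the hybrid format 115/339 = 33.9%, Format A 6/26 = 23.1% → the hybrid format
Finance: the hybrid format 154/268 = 57.5%, Format A 78/174 = 44.8% → the hybrid format
Media: the hybrid format 27/36 = 75.0%, Format A 203/326 = 62.3% → the hybrid format
Overall: the hybrid format 296/643 = 46.0%, Format A 287/526 = 54.6% → Format A
The hybrid format wins each industry group but Format A wins overall — the comparison reverses. The hybrid format's applications skew toward retail, which has a lower base rate.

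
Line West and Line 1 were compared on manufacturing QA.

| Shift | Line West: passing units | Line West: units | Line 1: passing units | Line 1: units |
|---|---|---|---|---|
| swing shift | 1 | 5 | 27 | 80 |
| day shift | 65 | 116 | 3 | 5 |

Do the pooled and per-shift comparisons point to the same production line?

No

Swing shift: Line West 1/5 = 20.0%, Line 1 27/80 = 33.8% → Line 1
Day shift: Line West 65/116 = 56.0%, Line 1 3/5 = 60.0% → Line 1
Overall: Line West 66/121 = 54.5%, Line 1 30/85 = 35.3% → Line West
Line 1 wins each shift group but Line West wins overall — the comparison reverses. Line 1's units skew toward swing shift, which has a lower base rate.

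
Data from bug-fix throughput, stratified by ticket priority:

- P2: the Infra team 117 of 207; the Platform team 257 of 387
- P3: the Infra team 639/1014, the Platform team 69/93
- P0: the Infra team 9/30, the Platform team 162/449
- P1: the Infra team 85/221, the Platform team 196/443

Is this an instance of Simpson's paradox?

Yes

P2: the Infra team 117/207 = 56.5%, the Platform team 257/387 = 66.4% → the Platform team
P3: the Infra team 639/1014 = 63.0%, the Platform team 69/93 = 74.2% → the Platform team
P0: the Infra team 9/30 = 30.0%, the Platform team 162/449 = 36.1% → the Platform team
P1: the Infra team 85/221 = 38.5%, the Platform team 196/443 = 44.2% → the Platform team
Overall: the Infra team 850/1472 = 57.7%, the Platform team 684/1372 = 49.9% → the Infra team
The Platform team wins each ticket group but the Infra team wins overall — the comparison reverses. The Platform team's tickets skew toward P0, which has a lower base rate.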